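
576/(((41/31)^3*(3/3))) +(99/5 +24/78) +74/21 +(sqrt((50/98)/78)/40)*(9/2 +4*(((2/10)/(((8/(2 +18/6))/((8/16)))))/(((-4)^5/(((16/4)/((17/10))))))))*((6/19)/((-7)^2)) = 39163*sqrt(78)/5899292672 +25646060537/94077165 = 272.61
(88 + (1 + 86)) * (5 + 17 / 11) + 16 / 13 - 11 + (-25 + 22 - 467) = 95193 / 143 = 665.69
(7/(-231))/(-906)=1/29898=0.00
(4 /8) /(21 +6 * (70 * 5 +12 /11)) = 11 /46806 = 0.00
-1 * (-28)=28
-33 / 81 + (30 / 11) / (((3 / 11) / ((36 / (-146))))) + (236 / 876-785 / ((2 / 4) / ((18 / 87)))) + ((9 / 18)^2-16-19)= -82807693 / 228636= -362.18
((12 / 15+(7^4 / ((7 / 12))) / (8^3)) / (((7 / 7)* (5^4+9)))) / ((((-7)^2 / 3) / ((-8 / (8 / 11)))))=-186681 / 19882240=-0.01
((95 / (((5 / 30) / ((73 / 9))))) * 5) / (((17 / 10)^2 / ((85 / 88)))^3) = 67724609375 / 78470436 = 863.06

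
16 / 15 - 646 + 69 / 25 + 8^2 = -43363 / 75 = -578.17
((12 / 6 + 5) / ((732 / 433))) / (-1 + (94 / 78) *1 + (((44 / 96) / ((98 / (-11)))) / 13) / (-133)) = 1027157404 / 50892117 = 20.18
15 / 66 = 5 / 22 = 0.23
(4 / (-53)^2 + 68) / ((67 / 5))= 955080 / 188203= 5.07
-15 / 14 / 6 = -5 / 28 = -0.18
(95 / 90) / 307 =19 / 5526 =0.00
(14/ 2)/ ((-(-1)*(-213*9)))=-7/ 1917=-0.00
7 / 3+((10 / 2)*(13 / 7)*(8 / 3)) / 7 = 863 / 147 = 5.87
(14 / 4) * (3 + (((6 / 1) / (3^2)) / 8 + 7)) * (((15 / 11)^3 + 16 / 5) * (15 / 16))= 267197 / 1408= 189.77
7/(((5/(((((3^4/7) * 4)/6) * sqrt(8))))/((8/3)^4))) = 16384 * sqrt(2)/15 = 1544.70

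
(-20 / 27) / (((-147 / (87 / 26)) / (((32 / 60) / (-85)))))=-464 / 4385745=-0.00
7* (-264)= -1848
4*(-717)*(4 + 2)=-17208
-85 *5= -425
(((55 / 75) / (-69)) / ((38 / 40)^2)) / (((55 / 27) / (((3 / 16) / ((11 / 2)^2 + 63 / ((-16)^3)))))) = -36864 / 1028251823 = -0.00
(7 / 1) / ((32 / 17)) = 119 / 32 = 3.72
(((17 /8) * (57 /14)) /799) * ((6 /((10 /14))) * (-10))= -171 /188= -0.91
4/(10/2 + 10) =4/15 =0.27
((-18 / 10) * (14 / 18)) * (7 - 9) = 14 / 5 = 2.80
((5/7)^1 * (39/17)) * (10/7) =2.34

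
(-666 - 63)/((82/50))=-18225/41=-444.51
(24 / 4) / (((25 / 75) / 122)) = 2196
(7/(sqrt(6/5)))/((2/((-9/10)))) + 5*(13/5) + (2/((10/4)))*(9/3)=77/5 - 21*sqrt(30)/40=12.52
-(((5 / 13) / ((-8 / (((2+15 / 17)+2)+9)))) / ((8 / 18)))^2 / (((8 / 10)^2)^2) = -4405640625 / 800210944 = -5.51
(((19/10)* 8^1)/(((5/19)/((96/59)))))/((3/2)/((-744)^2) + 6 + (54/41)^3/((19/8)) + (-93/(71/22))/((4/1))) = -4756161117355720704/12259155081637225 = -387.97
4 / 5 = 0.80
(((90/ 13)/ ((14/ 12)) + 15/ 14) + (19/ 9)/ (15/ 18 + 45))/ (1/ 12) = 2117582/ 25025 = 84.62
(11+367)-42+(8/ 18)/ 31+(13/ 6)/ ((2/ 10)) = 193541/ 558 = 346.85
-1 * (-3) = 3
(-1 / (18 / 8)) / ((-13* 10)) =2 / 585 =0.00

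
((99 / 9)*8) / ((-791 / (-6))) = 528 / 791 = 0.67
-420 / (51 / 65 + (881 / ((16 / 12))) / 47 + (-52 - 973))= 5132400 / 12344117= 0.42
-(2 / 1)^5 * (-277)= 8864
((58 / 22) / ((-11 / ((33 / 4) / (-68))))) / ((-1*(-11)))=87 / 32912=0.00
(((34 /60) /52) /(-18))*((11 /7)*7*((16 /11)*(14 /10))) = -119 /8775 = -0.01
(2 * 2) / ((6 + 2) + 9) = 0.24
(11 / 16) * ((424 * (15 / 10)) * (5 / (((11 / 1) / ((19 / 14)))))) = 15105 / 56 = 269.73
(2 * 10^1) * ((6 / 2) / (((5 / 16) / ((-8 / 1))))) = -1536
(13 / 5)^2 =169 / 25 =6.76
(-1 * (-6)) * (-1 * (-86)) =516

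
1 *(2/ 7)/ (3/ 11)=22/ 21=1.05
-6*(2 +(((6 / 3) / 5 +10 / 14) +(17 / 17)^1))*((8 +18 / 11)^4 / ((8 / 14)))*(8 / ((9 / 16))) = -387832922112 / 73205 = -5297902.08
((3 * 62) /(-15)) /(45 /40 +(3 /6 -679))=0.02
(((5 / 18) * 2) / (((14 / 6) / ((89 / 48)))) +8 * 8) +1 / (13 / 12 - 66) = 50589407 / 785232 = 64.43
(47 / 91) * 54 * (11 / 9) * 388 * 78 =7221456 / 7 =1031636.57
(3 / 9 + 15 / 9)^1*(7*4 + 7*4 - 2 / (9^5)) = 6613484 / 59049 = 112.00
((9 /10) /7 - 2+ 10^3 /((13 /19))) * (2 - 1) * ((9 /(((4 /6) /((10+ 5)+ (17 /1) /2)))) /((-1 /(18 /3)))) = -5056826679 /1820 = -2778476.20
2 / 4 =1 / 2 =0.50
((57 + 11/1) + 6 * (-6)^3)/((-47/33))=862.21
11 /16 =0.69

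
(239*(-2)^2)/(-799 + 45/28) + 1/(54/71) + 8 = 8.12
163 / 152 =1.07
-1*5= -5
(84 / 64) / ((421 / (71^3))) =7516131 / 6736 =1115.82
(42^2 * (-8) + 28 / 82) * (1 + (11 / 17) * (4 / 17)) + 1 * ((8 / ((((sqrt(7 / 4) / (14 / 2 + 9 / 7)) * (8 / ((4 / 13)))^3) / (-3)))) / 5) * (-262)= -16259.70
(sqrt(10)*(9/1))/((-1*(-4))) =9*sqrt(10)/4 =7.12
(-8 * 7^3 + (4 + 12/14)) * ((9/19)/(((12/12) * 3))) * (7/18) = -168.19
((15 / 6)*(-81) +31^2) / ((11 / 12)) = 9102 / 11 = 827.45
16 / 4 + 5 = 9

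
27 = 27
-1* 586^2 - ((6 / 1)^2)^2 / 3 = -343828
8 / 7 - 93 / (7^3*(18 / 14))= 137 / 147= 0.93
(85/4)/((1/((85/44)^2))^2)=295.95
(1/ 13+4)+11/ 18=1097/ 234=4.69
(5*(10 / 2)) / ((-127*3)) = -25 / 381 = -0.07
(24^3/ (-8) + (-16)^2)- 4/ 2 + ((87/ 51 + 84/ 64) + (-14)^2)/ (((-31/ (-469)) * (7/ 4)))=519719/ 2108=246.55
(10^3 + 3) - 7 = 996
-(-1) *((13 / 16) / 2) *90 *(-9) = -5265 / 16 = -329.06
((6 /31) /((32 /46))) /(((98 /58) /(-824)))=-206103 /1519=-135.68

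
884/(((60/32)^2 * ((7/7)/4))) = 226304/225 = 1005.80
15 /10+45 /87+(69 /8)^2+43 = 221621 /1856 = 119.41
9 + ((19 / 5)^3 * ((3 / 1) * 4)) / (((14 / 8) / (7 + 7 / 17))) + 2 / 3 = 17840153 / 6375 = 2798.46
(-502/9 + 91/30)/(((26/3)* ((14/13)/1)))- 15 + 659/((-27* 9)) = -1589627/68040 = -23.36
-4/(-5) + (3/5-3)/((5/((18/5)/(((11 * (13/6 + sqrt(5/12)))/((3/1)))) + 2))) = -42212/105875 + 1944 * sqrt(15)/105875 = -0.33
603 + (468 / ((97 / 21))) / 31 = 1823049 / 3007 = 606.27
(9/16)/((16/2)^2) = 9/1024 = 0.01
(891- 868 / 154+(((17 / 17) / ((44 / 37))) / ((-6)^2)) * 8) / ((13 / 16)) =1402712 / 1287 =1089.91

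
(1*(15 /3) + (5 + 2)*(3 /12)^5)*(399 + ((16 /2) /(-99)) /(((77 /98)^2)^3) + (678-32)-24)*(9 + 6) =1529618045274895 /19954863104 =76653.90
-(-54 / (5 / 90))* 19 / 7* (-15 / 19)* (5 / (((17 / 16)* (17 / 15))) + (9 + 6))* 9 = -726302700 / 2023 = -359022.59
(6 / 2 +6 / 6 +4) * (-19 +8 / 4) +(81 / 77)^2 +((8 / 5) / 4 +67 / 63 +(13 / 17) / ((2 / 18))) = -126.55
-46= -46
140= 140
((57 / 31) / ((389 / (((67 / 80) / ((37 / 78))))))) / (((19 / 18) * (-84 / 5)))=-23517 / 49972496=-0.00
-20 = -20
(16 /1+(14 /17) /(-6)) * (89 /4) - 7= 70573 /204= 345.95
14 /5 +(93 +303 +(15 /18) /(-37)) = 442643 /1110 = 398.78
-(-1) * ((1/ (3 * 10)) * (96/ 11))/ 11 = 16/ 605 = 0.03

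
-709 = -709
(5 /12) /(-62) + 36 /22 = 1.63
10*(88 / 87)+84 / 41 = 43388 / 3567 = 12.16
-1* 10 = -10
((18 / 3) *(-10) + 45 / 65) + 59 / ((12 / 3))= -2317 / 52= -44.56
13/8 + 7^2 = 405/8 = 50.62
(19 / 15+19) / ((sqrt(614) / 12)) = 608 * sqrt(614) / 1535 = 9.81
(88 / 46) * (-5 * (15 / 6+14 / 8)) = -40.65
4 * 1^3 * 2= 8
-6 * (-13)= 78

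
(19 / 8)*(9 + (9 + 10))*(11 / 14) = 209 / 4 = 52.25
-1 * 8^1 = -8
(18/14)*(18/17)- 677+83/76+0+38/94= -286556317/425068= -674.14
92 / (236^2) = 23 / 13924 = 0.00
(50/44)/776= 0.00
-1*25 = -25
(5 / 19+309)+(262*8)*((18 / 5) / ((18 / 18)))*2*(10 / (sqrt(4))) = 1439540 / 19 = 75765.26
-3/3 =-1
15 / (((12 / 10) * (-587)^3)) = -0.00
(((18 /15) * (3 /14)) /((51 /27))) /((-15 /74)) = -1998 /2975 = -0.67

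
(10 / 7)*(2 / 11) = 20 / 77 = 0.26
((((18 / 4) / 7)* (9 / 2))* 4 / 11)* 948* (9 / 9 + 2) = 230364 / 77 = 2991.74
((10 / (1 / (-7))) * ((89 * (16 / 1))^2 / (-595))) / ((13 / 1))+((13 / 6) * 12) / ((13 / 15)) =4062182 / 221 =18380.91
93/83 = 1.12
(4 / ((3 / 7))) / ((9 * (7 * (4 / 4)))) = 4 / 27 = 0.15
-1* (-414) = 414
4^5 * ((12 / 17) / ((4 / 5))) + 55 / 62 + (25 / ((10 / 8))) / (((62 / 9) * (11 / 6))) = 10504165 / 11594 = 906.00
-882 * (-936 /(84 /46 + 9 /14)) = 88609248 /265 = 334374.52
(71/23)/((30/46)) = 71/15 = 4.73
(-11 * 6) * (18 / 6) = -198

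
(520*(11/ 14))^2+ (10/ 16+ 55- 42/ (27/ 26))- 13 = 588938893/ 3528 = 166932.79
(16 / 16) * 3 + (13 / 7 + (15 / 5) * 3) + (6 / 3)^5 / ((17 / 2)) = 2097 / 119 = 17.62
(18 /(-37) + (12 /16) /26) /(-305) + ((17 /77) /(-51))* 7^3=-57450247 /38730120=-1.48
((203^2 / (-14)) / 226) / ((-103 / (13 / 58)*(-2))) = -2639 / 186224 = -0.01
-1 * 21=-21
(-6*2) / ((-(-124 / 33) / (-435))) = 43065 / 31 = 1389.19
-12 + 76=64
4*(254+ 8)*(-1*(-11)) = 11528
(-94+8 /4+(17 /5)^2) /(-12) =6.70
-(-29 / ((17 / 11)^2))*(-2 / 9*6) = -16.19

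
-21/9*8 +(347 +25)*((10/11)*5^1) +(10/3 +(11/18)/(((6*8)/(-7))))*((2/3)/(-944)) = 22504445839/13457664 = 1672.24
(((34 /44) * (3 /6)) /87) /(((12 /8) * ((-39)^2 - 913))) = 17 /3491136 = 0.00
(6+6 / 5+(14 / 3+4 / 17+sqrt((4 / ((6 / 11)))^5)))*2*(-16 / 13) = -15488*sqrt(66) / 351-98752 / 3315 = -388.27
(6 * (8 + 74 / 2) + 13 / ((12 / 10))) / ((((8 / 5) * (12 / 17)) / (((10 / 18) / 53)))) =716125 / 274752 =2.61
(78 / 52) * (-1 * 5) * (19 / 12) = -95 / 8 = -11.88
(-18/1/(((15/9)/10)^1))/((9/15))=-180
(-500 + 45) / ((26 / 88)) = -1540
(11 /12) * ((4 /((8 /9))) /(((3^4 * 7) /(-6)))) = -11 /252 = -0.04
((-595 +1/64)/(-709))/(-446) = -38079/20237696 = -0.00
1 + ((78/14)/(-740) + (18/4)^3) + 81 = 1793497/10360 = 173.12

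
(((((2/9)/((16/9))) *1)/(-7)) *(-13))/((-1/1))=-13/56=-0.23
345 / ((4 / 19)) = 6555 / 4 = 1638.75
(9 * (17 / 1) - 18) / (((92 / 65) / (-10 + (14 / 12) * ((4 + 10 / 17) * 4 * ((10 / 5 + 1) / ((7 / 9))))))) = 6923.50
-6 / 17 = -0.35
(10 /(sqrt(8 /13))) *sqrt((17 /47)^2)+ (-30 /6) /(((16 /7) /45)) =-1575 /16+ 85 *sqrt(26) /94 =-93.83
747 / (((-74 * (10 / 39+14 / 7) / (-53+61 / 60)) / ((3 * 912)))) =5179352139 / 8140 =636284.05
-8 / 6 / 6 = -2 / 9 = -0.22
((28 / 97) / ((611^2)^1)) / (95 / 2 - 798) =-56 / 54354417637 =-0.00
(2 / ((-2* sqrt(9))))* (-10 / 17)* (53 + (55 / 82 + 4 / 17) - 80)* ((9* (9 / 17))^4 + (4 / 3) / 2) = -7839249303125 / 2968920987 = -2640.44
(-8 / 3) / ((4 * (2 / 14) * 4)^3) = -343 / 1536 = -0.22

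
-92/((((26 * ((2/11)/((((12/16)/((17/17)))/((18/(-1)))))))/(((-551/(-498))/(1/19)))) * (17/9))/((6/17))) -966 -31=-2479218085/2494648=-993.81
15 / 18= 5 / 6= 0.83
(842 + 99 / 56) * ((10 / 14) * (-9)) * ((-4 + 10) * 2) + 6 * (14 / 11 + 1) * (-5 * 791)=-128306235 / 1078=-119022.48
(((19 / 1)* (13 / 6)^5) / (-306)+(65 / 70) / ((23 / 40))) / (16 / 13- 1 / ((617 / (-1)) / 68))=-4147873477267 / 4120542026496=-1.01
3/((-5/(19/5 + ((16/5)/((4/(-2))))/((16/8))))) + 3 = 1.20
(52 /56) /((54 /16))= 52 /189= 0.28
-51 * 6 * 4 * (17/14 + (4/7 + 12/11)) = -271116/77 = -3520.99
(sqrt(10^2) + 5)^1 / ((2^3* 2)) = 15 / 16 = 0.94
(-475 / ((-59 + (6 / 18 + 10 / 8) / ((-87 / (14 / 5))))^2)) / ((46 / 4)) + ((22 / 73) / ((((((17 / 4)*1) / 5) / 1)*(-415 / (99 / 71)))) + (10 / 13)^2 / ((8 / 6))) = 290859658327540829649 / 675239238041635171099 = 0.43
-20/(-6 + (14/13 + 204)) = -65/647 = -0.10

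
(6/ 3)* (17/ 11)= 34/ 11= 3.09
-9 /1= -9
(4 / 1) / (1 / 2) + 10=18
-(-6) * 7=42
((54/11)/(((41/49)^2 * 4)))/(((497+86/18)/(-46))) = -13419189/83505356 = -0.16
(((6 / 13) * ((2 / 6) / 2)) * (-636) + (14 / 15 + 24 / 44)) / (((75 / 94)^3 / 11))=-84526872512 / 82265625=-1027.49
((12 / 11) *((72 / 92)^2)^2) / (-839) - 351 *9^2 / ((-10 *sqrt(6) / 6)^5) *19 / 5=-1259712 / 2582652589 + 4861701 *sqrt(6) / 125000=95.27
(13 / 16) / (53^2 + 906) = 13 / 59440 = 0.00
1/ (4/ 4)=1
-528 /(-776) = 66 /97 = 0.68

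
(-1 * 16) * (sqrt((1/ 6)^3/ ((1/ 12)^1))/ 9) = -8 * sqrt(2)/ 27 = -0.42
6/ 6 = 1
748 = 748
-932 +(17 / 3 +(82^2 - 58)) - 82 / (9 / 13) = 50591 / 9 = 5621.22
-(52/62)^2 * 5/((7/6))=-20280/6727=-3.01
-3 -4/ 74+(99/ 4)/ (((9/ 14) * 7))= 181/ 74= 2.45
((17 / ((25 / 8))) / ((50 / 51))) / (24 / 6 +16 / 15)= 2601 / 2375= 1.10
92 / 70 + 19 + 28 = 1691 / 35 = 48.31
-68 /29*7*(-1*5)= 2380 /29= 82.07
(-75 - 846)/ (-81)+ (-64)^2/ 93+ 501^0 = 56.41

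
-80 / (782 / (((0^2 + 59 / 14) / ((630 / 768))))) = -30208 / 57477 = -0.53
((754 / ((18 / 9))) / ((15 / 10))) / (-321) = -754 / 963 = -0.78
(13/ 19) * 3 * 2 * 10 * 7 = 5460/ 19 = 287.37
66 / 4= 33 / 2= 16.50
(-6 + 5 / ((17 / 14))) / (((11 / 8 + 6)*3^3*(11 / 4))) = -1024 / 297891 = -0.00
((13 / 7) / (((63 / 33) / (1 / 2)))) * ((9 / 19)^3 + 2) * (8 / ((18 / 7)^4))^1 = 101230129 / 540022788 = 0.19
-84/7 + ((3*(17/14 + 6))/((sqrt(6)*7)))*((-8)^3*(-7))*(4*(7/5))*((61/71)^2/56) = -12 + 24052544*sqrt(6)/176435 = 321.93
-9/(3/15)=-45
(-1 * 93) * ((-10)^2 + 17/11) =-103881/11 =-9443.73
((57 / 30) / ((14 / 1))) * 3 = 57 / 140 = 0.41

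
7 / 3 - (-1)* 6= 25 / 3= 8.33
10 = 10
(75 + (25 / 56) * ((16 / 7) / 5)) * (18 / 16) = 33165 / 392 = 84.60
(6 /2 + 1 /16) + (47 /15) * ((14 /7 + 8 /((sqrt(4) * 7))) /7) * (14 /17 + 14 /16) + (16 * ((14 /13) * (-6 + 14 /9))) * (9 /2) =-42028629 /123760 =-339.60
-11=-11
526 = 526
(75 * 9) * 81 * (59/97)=3225825/97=33255.93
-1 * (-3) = 3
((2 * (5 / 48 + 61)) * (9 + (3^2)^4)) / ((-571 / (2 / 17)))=-3211635 / 19414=-165.43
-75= -75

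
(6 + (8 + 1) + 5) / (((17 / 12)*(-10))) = -24 / 17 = -1.41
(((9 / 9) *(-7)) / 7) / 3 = -1 / 3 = -0.33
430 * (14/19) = 6020/19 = 316.84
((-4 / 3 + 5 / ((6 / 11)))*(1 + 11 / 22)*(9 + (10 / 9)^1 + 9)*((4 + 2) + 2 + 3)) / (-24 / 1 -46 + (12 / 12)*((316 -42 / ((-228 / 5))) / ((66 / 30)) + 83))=9292558 / 590841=15.73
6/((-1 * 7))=-6/7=-0.86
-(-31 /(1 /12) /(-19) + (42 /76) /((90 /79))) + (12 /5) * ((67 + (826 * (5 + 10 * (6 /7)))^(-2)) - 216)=-711882166039 /1884961500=-377.66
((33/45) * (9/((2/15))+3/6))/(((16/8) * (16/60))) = 187/2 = 93.50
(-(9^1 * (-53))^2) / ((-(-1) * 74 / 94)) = -10693863 / 37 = -289023.32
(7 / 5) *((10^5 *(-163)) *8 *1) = -182560000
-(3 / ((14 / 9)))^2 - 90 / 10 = -2493 / 196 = -12.72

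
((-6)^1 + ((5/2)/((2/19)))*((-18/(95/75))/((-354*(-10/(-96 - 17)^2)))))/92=-577437/43424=-13.30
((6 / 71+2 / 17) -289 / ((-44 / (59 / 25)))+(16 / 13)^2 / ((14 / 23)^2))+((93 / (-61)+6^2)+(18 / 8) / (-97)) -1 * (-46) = 1630351644360641 / 16263885863225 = 100.24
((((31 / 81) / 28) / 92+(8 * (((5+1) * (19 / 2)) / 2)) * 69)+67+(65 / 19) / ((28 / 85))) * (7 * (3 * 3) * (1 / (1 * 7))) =62675739625 / 440496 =142284.47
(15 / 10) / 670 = 3 / 1340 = 0.00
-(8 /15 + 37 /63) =-353 /315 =-1.12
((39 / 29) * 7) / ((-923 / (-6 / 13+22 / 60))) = 259 / 267670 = 0.00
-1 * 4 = -4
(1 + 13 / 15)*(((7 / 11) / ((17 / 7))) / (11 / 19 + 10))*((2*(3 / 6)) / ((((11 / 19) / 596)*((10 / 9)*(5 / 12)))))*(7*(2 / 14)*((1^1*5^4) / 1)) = 8855820960 / 137819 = 64256.89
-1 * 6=-6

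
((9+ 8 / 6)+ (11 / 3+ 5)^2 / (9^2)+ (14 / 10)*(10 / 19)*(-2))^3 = 937.44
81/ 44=1.84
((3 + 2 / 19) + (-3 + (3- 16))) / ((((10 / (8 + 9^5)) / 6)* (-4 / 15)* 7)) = 18602955 / 76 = 244775.72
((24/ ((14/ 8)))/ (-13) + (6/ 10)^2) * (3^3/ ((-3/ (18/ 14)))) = 128061/ 15925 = 8.04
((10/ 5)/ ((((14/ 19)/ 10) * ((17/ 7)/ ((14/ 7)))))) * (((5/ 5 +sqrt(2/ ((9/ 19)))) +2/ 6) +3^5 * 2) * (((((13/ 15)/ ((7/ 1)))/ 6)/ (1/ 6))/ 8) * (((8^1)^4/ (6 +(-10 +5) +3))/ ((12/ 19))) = 600704 * sqrt(38)/ 3213 +51660544/ 189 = 274488.71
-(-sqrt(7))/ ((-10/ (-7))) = 7 * sqrt(7)/ 10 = 1.85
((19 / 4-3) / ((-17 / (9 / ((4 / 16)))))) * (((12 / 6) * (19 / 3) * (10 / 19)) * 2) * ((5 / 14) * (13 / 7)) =-3900 / 119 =-32.77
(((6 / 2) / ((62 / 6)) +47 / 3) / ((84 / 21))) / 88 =371 / 8184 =0.05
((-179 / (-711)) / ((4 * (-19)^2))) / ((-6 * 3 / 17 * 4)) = -3043 / 73921248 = -0.00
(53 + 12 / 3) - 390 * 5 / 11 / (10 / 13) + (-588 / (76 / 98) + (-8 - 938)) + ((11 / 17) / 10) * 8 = -33347524 / 17765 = -1877.15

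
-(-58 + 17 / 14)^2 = -632025 / 196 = -3224.62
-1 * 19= -19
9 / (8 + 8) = 9 / 16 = 0.56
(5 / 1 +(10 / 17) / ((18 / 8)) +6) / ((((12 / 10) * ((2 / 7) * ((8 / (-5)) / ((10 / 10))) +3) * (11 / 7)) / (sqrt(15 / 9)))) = 2110675 * sqrt(15) / 2696166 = 3.03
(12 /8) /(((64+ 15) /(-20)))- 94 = -7456 /79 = -94.38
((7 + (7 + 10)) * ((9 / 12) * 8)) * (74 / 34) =5328 / 17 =313.41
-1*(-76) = 76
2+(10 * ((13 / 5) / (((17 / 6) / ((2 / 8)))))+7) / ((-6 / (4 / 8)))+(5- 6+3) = 329 / 102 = 3.23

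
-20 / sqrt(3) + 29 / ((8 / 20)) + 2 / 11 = 1599 / 22 - 20*sqrt(3) / 3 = 61.13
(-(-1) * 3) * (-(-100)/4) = 75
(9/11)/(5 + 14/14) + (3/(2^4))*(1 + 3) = 39/44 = 0.89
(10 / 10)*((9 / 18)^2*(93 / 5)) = 93 / 20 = 4.65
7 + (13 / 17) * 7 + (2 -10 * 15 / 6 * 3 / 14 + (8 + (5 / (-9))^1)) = 35215 / 2142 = 16.44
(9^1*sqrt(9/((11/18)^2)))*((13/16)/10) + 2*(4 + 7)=25.59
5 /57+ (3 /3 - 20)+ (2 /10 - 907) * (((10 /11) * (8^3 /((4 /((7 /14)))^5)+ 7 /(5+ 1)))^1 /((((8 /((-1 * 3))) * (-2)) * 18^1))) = -27991459 /963072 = -29.06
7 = 7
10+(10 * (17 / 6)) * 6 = 180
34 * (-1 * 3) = -102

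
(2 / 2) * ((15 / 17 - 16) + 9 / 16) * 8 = -3959 / 34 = -116.44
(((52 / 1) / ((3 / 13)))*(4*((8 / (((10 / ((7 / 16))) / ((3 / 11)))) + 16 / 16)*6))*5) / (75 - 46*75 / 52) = 8471632 / 2475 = 3422.88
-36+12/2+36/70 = -1032/35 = -29.49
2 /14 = 0.14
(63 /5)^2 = 3969 /25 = 158.76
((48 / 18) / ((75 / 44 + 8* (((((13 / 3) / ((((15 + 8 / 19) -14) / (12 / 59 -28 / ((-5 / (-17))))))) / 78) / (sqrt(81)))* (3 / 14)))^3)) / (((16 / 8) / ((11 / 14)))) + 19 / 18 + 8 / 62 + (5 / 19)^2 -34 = -1839208574981809870745239217083 / 58038399008674571651676877674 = -31.69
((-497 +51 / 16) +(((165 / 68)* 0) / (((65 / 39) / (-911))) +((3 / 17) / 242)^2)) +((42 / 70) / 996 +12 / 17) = -13854056761939 / 28095493360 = -493.11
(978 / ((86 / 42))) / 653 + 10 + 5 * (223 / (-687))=9.11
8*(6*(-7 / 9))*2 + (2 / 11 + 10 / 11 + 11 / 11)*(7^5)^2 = 19490789717 / 33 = 590629991.42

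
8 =8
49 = 49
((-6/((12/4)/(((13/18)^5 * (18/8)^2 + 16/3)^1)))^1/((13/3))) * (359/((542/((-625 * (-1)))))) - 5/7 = -1209.80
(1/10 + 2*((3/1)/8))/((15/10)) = 17/30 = 0.57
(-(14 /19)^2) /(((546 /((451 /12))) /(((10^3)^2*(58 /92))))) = -22888250000 /971451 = -23560.89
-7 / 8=-0.88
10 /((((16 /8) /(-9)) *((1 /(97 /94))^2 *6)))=-141135 /17672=-7.99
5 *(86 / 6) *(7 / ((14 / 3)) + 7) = 3655 / 6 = 609.17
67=67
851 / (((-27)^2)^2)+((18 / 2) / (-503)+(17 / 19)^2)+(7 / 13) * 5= 4361386957828 / 1254508464339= 3.48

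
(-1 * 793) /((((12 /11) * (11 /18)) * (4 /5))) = -1486.88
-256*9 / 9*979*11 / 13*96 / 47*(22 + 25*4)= -32288391168 / 611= -52845157.39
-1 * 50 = -50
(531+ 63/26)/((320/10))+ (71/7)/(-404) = 9790615/588224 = 16.64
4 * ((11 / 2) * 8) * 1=176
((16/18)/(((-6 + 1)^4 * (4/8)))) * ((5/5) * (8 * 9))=128/625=0.20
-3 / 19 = -0.16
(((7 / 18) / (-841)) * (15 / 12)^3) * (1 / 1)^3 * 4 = -875 / 242208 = -0.00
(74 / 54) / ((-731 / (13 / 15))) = -481 / 296055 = -0.00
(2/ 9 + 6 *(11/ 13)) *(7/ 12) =1085/ 351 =3.09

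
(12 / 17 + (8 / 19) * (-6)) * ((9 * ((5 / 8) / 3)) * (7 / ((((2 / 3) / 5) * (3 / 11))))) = -848925 / 1292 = -657.06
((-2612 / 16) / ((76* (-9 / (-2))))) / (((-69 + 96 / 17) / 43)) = 477343 / 1473336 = 0.32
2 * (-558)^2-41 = 622687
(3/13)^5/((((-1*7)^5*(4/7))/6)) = -729/1782948986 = -0.00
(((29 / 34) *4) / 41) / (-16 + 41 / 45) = -2610 / 473263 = -0.01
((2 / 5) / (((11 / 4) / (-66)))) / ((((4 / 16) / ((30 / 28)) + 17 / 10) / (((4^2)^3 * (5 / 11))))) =-2949120 / 319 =-9244.89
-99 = -99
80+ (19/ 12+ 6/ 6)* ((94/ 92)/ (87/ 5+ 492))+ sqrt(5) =sqrt(5)+ 112482805/ 1405944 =82.24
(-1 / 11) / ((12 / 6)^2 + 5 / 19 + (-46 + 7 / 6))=114 / 50875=0.00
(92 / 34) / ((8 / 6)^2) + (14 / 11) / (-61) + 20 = 1962113 / 91256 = 21.50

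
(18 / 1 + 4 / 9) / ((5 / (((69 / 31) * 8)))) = 30544 / 465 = 65.69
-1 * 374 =-374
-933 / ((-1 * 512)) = 933 / 512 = 1.82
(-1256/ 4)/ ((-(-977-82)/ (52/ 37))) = -16328/ 39183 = -0.42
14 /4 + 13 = 33 /2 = 16.50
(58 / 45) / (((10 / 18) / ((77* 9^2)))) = 361746 / 25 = 14469.84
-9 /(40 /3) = -27 /40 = -0.68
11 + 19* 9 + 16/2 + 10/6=575/3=191.67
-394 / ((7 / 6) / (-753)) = 1780092 / 7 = 254298.86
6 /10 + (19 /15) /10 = 109 /150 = 0.73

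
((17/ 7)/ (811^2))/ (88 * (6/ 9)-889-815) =-51/ 22725575992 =-0.00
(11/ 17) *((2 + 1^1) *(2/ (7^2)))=66/ 833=0.08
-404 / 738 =-202 / 369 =-0.55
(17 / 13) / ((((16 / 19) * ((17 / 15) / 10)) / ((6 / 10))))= 855 / 104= 8.22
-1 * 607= -607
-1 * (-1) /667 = 1 /667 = 0.00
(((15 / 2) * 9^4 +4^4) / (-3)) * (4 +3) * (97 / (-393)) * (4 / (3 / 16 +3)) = 2149485856 / 60129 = 35747.91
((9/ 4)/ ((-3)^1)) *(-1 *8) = 6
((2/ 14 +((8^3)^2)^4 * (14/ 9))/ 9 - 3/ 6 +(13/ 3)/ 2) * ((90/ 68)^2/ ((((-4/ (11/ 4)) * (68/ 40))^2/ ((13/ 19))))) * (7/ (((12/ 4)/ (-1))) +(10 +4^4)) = 42185426132332134196882.83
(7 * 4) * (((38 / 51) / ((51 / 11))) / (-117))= -11704 / 304317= -0.04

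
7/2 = 3.50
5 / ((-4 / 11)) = -55 / 4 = -13.75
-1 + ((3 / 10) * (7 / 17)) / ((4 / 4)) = -149 / 170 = -0.88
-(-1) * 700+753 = 1453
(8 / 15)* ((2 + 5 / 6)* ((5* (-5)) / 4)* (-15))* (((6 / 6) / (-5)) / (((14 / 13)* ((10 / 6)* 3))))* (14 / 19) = -221 / 57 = -3.88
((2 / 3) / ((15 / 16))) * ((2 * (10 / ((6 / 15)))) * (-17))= -5440 / 9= -604.44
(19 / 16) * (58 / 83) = 551 / 664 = 0.83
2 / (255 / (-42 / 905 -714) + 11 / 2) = 0.39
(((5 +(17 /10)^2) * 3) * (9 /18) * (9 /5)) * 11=234333 /1000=234.33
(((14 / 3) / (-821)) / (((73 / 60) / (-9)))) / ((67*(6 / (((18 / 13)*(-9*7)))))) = -0.01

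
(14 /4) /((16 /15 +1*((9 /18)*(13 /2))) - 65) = -0.06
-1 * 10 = -10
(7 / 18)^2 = 49 / 324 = 0.15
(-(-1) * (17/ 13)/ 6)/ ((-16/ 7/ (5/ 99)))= -595/ 123552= -0.00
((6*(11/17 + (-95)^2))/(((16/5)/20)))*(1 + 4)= 28769250/17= 1692308.82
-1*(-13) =13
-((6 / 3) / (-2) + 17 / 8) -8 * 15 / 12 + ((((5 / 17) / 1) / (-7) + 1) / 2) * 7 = -1057 / 136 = -7.77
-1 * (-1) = 1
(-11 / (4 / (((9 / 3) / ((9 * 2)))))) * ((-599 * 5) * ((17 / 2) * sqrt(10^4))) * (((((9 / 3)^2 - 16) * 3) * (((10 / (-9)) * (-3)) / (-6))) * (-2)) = -490056875 / 18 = -27225381.94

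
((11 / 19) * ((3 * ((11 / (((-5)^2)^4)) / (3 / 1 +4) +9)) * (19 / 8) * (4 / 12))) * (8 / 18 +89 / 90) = 5820119789 / 328125000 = 17.74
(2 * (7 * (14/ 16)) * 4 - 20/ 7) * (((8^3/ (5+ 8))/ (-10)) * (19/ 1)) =-1571072/ 455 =-3452.91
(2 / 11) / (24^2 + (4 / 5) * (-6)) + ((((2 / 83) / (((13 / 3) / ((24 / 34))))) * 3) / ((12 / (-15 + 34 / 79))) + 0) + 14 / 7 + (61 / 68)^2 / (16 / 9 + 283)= 1.99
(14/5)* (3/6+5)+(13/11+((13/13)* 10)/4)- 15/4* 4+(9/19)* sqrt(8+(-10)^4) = 449/110+54* sqrt(278)/19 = 51.47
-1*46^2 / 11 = -2116 / 11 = -192.36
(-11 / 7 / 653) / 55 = -1 / 22855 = -0.00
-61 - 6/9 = -185/3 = -61.67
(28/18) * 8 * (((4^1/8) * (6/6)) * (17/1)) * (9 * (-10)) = -9520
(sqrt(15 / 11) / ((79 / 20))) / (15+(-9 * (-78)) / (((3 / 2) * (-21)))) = -0.04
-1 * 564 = -564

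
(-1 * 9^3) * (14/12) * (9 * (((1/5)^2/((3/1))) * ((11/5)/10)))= -56133/2500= -22.45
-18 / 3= -6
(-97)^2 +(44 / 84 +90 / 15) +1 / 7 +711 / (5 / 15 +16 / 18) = 329914 / 33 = 9997.39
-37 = -37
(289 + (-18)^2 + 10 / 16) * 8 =4909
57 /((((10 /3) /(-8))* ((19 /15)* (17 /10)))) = -1080 /17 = -63.53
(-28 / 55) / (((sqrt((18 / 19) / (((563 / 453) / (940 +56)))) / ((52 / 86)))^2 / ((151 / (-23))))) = 25309102 / 15724996155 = 0.00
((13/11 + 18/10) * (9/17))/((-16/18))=-3321/1870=-1.78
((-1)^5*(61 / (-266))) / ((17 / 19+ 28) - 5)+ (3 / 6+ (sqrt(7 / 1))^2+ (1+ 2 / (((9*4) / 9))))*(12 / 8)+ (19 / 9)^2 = 9249743 / 514836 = 17.97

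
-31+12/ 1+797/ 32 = 189/ 32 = 5.91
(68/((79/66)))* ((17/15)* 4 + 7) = 655.21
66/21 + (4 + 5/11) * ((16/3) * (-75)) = -136958/77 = -1778.68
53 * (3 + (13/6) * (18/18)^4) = 1643/6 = 273.83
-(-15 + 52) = -37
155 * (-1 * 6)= -930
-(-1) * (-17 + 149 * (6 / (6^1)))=132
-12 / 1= -12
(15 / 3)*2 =10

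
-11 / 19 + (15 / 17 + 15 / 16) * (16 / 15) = 440 / 323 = 1.36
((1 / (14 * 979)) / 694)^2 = 1 / 90477459137296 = 0.00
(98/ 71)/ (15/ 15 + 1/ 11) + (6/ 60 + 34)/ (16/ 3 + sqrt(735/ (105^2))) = 4174687/ 544002-1023 * sqrt(15)/ 12770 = 7.36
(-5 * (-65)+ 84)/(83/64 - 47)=-26176/2925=-8.95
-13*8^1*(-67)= 6968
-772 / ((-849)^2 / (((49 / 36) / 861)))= -0.00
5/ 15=1/ 3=0.33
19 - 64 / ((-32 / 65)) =149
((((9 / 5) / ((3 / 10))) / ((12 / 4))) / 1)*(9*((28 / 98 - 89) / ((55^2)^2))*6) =-67068 / 64054375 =-0.00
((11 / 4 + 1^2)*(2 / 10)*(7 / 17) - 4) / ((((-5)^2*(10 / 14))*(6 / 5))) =-1757 / 10200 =-0.17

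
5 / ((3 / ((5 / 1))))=25 / 3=8.33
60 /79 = 0.76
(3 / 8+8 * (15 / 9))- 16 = -55 / 24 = -2.29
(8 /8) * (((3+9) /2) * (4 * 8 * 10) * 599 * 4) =4600320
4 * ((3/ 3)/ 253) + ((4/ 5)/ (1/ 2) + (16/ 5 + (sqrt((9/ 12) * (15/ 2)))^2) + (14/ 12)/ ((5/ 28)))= 103067/ 6072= 16.97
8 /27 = 0.30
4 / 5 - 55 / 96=109 / 480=0.23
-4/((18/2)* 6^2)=-1/81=-0.01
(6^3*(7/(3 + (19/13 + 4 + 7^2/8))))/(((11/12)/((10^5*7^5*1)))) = 3171440563200000/16687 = 190054567219.99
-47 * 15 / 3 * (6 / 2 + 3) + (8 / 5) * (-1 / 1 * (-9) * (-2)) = -7194 / 5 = -1438.80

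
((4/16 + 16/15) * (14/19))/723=553/412110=0.00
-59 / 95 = -0.62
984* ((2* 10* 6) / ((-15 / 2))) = -15744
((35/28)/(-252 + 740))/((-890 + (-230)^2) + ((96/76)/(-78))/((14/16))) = 8645/175534103616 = 0.00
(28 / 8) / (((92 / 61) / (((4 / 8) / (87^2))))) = 427 / 2785392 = 0.00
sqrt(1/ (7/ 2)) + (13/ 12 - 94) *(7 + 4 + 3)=-1300.30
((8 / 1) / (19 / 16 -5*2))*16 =-2048 / 141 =-14.52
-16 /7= -2.29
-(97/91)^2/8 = -9409/66248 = -0.14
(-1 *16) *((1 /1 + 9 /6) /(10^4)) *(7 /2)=-7 /500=-0.01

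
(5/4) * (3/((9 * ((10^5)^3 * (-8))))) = -1/19200000000000000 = -0.00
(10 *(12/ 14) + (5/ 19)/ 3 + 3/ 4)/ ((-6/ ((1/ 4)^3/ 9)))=-15017/ 5515776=-0.00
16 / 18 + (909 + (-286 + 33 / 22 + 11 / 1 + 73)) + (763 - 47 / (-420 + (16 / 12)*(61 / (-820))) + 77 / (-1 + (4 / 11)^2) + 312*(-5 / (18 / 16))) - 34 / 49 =-4093889329 / 1139372010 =-3.59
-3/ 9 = -1/ 3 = -0.33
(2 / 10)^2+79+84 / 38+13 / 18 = 700867 / 8550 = 81.97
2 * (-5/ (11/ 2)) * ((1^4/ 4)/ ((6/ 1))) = -5/ 66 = -0.08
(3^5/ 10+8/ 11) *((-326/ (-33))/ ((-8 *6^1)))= -448739/ 87120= -5.15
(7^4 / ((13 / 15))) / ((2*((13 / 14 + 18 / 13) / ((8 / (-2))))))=-1008420 / 421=-2395.30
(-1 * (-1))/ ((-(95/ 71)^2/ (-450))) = 90738/ 361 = 251.35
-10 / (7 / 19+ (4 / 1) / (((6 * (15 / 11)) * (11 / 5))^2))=-26.26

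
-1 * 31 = -31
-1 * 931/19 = -49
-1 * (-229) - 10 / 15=685 / 3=228.33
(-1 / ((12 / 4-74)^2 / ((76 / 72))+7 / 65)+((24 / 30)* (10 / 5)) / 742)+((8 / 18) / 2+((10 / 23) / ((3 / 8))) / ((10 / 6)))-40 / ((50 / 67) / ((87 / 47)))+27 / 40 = -16626201623156557 / 170311687650216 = -97.62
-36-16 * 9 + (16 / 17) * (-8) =-3188 / 17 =-187.53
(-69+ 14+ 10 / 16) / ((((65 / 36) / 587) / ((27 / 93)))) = -4136589 / 806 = -5132.24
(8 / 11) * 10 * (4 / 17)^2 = 1280 / 3179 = 0.40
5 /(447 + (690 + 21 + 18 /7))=35 /8124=0.00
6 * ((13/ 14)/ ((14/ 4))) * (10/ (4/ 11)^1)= 2145/ 49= 43.78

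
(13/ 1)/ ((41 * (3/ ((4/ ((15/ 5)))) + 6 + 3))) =52/ 1845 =0.03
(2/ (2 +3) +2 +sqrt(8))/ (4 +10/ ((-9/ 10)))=-9*sqrt(2)/ 32- 27/ 80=-0.74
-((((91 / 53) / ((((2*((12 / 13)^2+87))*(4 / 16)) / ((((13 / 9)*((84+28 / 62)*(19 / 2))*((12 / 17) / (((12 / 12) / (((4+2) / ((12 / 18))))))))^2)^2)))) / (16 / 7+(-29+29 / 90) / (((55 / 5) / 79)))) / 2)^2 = -10718454964594388327603025361622723342133809912217600 / 134869478376392593106753046961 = -79472799136075957670150.34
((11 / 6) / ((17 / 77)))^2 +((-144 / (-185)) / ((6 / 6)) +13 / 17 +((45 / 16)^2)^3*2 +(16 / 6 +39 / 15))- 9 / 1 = 1056.65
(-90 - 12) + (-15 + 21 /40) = -116.48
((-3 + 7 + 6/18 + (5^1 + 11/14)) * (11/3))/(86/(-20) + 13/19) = -444125/43281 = -10.26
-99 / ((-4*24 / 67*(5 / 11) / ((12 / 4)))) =456.02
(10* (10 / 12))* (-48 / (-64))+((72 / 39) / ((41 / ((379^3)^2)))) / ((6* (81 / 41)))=47419311333205861 / 4212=11258146090504.72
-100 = -100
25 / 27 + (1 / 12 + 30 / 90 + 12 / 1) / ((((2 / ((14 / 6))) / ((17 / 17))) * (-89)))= 14671 / 19224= 0.76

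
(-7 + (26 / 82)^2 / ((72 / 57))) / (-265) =0.03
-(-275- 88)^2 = -131769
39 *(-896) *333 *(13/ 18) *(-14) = 117656448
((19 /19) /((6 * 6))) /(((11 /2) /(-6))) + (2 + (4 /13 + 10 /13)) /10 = 119 /429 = 0.28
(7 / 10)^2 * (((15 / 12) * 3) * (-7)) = -1029 / 80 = -12.86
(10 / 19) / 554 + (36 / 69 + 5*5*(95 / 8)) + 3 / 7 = 297.83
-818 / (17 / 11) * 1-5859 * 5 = -29824.29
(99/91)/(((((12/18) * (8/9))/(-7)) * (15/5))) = -4.28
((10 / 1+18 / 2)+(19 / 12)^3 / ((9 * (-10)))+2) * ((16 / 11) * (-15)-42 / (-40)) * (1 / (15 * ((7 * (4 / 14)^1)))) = -4963549903 / 342144000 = -14.51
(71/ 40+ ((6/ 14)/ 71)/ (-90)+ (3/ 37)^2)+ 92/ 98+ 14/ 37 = 1770978071/ 571530120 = 3.10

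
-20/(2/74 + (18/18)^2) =-370/19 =-19.47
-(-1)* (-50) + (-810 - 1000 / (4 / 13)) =-4110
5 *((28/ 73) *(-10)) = -1400/ 73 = -19.18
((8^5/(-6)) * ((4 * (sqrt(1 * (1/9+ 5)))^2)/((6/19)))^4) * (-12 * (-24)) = -4894807657816260608/177147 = -27631332496831.79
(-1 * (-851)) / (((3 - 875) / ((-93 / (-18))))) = -26381 / 5232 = -5.04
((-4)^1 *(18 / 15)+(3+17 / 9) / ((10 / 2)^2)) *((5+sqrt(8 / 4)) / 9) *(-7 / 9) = 7252 *sqrt(2) / 18225+7252 / 3645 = 2.55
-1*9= -9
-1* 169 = -169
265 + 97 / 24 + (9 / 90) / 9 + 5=98659 / 360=274.05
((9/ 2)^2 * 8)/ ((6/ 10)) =270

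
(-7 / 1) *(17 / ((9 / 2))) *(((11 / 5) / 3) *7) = -18326 / 135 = -135.75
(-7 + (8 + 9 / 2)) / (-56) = -0.10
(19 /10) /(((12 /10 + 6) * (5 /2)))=19 /180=0.11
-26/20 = -13/10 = -1.30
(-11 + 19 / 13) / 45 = -124 / 585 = -0.21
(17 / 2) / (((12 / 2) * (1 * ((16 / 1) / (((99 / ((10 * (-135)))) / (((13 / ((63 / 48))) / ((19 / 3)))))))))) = -0.00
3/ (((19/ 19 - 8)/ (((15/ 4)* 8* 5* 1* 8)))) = -3600/ 7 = -514.29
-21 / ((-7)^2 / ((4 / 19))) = -0.09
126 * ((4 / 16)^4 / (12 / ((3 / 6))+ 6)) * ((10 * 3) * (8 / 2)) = 63 / 32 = 1.97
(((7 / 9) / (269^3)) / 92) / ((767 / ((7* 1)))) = 49 / 12361823563284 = 0.00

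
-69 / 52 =-1.33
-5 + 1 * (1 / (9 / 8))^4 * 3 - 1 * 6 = -9.13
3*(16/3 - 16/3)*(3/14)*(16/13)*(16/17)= 0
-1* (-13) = 13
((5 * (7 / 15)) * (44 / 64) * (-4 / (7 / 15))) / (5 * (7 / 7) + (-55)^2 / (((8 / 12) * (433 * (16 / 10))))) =-1.19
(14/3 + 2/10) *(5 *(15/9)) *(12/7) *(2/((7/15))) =297.96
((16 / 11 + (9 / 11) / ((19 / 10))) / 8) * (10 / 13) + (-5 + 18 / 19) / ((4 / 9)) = -97129 / 10868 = -8.94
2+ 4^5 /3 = 1030 /3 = 343.33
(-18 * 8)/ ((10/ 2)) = -144/ 5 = -28.80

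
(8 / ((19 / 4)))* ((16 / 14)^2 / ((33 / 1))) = 2048 / 30723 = 0.07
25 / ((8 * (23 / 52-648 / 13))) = -0.06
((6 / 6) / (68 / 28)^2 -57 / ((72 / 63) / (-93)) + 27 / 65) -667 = 596906139 / 150280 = 3971.96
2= 2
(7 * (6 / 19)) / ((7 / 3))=18 / 19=0.95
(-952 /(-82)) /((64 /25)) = 2975 /656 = 4.54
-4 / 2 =-2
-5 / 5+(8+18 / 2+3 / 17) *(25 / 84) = 4.11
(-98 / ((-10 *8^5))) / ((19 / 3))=147 / 3112960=0.00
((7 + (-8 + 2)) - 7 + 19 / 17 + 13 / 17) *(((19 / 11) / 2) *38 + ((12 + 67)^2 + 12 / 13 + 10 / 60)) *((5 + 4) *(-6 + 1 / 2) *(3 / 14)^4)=6541403265 / 2425696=2696.71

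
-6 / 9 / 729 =-2 / 2187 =-0.00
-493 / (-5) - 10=443 / 5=88.60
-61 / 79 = -0.77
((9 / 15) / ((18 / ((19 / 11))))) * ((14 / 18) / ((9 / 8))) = 532 / 13365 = 0.04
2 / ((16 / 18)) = 9 / 4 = 2.25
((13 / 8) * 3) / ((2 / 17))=663 / 16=41.44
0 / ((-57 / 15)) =0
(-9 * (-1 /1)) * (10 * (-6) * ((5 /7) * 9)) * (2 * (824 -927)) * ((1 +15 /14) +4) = 212746500 /49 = 4341765.31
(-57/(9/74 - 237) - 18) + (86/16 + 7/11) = -6040637/514184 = -11.75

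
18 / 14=9 / 7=1.29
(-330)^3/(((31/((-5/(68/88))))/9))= 35577630000/527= 67509734.35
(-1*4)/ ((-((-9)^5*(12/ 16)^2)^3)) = -16384/ 150094635296999121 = -0.00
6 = 6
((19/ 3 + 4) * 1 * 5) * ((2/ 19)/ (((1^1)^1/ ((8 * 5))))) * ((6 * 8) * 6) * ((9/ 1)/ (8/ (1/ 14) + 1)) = 10713600/ 2147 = 4990.03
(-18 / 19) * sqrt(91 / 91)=-18 / 19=-0.95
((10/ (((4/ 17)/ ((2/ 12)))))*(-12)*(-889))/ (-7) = -10795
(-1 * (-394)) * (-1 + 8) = 2758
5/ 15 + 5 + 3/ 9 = 17/ 3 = 5.67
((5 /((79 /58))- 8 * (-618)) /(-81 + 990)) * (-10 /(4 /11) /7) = -1535545 /71811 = -21.38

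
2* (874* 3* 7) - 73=36635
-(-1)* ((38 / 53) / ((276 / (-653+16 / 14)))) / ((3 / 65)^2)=-13566475 / 17066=-794.94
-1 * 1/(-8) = 1/8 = 0.12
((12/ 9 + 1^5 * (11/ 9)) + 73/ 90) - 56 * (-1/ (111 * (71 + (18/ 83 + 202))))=84790429/ 25171470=3.37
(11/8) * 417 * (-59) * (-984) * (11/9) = 40685161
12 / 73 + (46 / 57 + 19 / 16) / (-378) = 4004045 / 25165728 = 0.16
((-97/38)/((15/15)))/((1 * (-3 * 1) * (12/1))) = 97/1368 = 0.07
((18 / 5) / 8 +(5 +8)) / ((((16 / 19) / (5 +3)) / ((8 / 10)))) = 5111 / 50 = 102.22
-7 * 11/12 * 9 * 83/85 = -19173/340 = -56.39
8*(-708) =-5664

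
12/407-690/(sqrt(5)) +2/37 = 34/407-138 * sqrt(5) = -308.49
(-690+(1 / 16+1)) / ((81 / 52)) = -143299 / 324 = -442.28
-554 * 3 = -1662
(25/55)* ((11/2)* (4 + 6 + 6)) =40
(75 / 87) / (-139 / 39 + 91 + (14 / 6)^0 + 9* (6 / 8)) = 3900 / 430621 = 0.01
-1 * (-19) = 19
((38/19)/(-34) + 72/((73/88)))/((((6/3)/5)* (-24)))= -538195/59568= -9.03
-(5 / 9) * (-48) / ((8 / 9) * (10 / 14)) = 42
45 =45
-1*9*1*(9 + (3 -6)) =-54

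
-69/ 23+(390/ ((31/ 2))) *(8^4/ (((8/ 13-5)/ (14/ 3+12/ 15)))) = -227054773/ 1767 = -128497.32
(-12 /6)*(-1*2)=4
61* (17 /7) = 1037 /7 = 148.14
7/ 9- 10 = -83/ 9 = -9.22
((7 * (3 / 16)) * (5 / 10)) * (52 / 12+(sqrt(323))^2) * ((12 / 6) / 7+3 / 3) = 4419 / 16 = 276.19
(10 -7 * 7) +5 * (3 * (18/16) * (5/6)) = -399/16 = -24.94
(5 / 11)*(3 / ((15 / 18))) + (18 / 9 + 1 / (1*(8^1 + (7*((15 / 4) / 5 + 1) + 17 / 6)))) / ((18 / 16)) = 94682 / 27423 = 3.45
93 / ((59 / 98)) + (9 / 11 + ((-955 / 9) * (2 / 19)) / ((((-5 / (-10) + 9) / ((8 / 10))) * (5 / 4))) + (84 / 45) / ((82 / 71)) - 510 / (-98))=3417762725918 / 21180897045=161.36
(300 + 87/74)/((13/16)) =178296/481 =370.68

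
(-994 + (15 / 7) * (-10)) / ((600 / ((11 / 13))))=-19547 / 13650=-1.43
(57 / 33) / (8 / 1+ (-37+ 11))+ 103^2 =2100563 / 198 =10608.90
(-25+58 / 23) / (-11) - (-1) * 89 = 2094 / 23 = 91.04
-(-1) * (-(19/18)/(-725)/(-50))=-19/652500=-0.00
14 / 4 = 7 / 2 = 3.50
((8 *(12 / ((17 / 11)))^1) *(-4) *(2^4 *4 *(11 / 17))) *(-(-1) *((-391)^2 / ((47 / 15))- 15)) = -6817227816960 / 13583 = -501894118.90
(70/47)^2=4900/2209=2.22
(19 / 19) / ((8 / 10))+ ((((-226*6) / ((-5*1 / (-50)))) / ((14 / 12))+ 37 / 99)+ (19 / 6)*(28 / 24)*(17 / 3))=-24117020 / 2079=-11600.30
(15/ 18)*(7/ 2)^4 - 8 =11237/ 96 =117.05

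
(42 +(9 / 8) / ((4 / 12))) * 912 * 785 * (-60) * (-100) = 194909220000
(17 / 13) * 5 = 85 / 13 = 6.54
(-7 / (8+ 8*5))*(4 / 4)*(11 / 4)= -0.40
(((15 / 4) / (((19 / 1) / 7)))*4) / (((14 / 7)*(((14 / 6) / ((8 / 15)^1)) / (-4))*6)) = -8 / 19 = -0.42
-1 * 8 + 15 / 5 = -5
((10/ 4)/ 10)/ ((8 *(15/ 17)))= 0.04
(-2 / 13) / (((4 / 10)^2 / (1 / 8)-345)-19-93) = 50 / 148109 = 0.00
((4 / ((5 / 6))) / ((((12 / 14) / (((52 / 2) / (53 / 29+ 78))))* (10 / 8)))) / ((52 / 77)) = 125048 / 57875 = 2.16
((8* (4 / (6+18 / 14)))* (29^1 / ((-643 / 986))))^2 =141954125824 / 3721041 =38149.04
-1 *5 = -5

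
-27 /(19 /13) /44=-351 /836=-0.42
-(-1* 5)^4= -625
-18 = -18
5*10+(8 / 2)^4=306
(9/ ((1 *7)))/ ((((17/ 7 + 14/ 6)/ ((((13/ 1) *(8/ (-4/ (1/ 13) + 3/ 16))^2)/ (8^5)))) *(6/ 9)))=1053/ 274896400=0.00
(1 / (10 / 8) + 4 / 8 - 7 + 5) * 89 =-623 / 10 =-62.30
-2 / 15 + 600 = 8998 / 15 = 599.87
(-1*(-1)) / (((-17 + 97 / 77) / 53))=-4081 / 1212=-3.37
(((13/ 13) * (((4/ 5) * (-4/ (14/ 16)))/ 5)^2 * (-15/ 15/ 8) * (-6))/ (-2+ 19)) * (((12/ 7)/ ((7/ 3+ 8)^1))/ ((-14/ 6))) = -1327104/ 790829375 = -0.00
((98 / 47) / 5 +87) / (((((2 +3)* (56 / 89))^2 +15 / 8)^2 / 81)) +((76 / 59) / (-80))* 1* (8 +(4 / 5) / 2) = 786356720360507571 / 15432809283639250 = 50.95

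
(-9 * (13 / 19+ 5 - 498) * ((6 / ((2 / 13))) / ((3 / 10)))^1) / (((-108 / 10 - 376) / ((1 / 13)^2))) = -2104650 / 238849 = -8.81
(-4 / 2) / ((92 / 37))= -37 / 46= -0.80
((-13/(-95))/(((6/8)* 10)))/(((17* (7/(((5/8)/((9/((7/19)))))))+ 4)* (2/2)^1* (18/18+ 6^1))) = 13/23217810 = 0.00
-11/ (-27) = 11/ 27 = 0.41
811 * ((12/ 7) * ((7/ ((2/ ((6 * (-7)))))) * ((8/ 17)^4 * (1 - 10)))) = 7533969408/ 83521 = 90204.49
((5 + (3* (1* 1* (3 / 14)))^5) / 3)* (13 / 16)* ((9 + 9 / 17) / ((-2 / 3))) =-170224821 / 8605184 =-19.78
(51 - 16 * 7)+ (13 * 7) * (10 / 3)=727 / 3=242.33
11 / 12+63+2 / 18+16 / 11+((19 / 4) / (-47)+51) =541522 / 4653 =116.38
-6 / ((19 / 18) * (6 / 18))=-324 / 19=-17.05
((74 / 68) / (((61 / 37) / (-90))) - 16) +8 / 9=-695477 / 9333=-74.52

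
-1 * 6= -6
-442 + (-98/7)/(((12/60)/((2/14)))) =-452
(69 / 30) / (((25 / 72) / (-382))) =-316296 / 125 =-2530.37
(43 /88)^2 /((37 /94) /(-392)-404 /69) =-0.04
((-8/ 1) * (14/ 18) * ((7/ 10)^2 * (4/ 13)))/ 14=-196/ 2925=-0.07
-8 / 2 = -4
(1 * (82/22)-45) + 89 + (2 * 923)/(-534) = 130022/2937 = 44.27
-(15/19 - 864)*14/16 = 114807/152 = 755.31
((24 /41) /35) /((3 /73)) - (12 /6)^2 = -5156 /1435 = -3.59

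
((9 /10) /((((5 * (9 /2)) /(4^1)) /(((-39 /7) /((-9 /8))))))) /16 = 26 /525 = 0.05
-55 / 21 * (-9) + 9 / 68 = 11283 / 476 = 23.70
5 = 5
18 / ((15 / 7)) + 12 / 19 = 858 / 95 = 9.03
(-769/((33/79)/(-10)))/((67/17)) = 10327670/2211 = 4671.04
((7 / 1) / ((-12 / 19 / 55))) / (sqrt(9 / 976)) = -7315 * sqrt(61) / 9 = -6348.00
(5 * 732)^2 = 13395600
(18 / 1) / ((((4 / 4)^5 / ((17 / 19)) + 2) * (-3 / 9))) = -918 / 53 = -17.32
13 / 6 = 2.17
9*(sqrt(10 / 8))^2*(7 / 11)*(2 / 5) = 63 / 22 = 2.86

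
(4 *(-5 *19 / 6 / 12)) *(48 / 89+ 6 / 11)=-5605 / 979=-5.73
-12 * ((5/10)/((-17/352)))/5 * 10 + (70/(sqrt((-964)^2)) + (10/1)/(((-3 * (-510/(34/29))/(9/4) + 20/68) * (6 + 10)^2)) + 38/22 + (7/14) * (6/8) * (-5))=2827089137387/11381400448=248.40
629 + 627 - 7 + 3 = 1252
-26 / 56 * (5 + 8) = -169 / 28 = -6.04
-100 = -100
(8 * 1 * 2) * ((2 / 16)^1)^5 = 1 / 2048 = 0.00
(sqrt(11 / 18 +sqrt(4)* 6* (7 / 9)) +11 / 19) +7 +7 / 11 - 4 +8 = sqrt(358) / 6 +2553 / 209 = 15.37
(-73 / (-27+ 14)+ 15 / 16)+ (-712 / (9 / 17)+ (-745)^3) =-774062571365 / 1872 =-413494963.34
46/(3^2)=5.11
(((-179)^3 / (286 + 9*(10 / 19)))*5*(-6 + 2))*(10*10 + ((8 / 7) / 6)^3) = 504627128411620 / 12789441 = 39456542.97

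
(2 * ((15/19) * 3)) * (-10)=-900/19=-47.37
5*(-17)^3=-24565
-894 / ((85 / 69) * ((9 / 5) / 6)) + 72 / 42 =-287664 / 119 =-2417.34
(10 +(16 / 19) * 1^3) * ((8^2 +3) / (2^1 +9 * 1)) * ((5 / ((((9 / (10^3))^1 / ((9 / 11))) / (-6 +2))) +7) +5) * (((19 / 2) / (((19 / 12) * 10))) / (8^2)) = -102831801 / 91960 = -1118.22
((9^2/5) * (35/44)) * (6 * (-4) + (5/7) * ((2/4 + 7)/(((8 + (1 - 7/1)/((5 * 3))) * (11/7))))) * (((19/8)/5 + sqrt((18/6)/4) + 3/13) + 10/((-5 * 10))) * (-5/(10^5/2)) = 2936043369/191276800000 + 11163663 * sqrt(3)/735680000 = 0.04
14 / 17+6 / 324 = 773 / 918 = 0.84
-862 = -862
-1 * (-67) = 67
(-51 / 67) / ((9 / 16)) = -272 / 201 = -1.35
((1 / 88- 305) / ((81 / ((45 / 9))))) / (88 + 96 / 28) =-187873 / 912384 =-0.21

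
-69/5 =-13.80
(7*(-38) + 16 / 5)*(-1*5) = 1314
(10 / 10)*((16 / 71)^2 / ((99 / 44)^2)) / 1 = 4096 / 408321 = 0.01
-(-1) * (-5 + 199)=194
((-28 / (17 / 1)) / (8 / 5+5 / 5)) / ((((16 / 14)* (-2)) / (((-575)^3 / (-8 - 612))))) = 9315359375 / 109616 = 84981.75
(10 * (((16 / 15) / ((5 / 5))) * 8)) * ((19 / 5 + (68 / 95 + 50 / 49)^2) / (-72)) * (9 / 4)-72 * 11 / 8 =-117.17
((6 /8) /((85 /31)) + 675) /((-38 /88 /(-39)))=60987.86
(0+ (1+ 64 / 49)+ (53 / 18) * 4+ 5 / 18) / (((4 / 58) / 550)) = 101019325 / 882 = 114534.38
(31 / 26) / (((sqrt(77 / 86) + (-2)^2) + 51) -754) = -931767 / 546254917 -31 * sqrt(6622) / 1092509834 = -0.00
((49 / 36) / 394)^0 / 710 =1 / 710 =0.00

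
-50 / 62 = -25 / 31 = -0.81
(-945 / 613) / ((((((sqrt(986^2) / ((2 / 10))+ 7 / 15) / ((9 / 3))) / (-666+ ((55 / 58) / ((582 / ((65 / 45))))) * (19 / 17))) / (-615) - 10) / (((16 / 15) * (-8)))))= -4738469145412800 / 3600590366636951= -1.32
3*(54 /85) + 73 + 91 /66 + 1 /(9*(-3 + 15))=7704161 /100980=76.29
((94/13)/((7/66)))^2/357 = 12829872/985439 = 13.02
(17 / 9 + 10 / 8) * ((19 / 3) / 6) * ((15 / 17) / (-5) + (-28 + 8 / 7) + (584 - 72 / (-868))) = 210094685 / 113832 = 1845.66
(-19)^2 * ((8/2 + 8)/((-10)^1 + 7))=-1444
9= 9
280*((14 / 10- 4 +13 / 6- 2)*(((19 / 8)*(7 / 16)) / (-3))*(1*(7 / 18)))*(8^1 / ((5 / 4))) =475741 / 810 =587.33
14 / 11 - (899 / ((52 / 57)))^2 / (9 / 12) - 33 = -9628334437 / 7436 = -1294827.12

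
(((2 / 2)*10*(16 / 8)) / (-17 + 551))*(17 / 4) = 85 / 534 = 0.16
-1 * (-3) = 3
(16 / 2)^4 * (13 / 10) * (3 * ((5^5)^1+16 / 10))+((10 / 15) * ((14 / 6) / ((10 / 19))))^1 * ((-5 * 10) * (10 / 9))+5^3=101139677681 / 2025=49945519.84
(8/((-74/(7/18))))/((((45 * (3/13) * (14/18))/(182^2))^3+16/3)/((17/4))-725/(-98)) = -0.00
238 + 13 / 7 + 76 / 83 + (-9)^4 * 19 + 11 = 72573159 / 581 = 124910.77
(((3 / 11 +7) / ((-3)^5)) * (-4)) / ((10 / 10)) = 320 / 2673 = 0.12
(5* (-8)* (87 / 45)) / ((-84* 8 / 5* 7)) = 0.08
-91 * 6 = -546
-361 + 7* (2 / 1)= -347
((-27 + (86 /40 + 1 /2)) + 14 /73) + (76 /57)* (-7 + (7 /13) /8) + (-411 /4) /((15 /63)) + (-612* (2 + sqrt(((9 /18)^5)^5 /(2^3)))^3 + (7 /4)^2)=-83866277710113651619 /15651548021391360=-5358.34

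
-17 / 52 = -0.33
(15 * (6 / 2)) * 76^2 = 259920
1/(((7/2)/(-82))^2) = 26896/49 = 548.90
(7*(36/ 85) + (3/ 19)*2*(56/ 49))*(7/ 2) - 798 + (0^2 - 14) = -1292582/ 1615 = -800.36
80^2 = 6400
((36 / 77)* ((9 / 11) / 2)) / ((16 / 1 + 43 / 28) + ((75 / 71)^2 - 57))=-3266568 / 654949405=-0.00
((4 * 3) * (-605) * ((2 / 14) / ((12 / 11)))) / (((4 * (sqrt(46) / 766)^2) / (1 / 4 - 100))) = 55644271815 / 184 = 302414520.73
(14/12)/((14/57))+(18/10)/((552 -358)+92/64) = 4.76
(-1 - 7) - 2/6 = -25/3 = -8.33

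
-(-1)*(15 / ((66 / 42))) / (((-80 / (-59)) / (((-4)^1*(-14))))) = 8673 / 22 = 394.23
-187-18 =-205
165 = 165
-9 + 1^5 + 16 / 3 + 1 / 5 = -37 / 15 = -2.47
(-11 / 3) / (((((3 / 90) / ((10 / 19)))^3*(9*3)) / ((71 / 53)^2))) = -55451000000 / 57800793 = -959.35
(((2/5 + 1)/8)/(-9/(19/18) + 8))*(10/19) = -7/40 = -0.18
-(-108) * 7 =756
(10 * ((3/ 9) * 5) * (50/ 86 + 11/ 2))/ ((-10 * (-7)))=2615/ 1806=1.45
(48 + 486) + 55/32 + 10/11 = 188893/352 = 536.63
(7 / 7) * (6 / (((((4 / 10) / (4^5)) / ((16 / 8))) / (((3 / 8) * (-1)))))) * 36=-414720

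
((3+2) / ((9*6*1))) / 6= 0.02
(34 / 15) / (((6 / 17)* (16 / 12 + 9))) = 289 / 465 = 0.62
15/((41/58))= 21.22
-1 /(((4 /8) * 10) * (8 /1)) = -0.02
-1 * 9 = -9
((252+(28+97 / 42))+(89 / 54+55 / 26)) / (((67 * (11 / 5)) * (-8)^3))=-0.00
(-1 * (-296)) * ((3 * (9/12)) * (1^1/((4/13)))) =4329/2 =2164.50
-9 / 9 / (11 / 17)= -17 / 11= -1.55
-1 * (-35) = 35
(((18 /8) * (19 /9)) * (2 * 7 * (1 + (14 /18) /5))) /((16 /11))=19019 /360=52.83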